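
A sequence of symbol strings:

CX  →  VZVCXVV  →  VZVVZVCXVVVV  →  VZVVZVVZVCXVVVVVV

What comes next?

Each term wraps the previous one in VZV on the left and VV on the right.
So the next term is VZV·VZVVZVVZVCXVVVVVV·VV.

VZVVZVVZVVZVCXVVVVVVVV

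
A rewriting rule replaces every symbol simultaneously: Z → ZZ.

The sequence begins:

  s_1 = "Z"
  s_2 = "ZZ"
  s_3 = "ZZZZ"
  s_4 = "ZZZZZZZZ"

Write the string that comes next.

ZZZZZZZZZZZZZZZZ

Rewriting each symbol of ZZZZZZZZ: Z→ZZ, Z→ZZ, Z→ZZ, Z→ZZ, Z→ZZ, Z→ZZ, Z→ZZ, Z→ZZ, which concatenates to ZZ ZZ ZZ ZZ ZZ ZZ ZZ ZZ.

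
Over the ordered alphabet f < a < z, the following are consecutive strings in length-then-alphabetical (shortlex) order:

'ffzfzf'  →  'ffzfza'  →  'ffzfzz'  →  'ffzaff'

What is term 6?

ffzafz

Stepping forward 2 times from ffzaff: ffzaff → ffzafa, then the target.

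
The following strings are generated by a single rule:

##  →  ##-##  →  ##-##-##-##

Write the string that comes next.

##-##-##-##-##-##-##-##

Each string is two copies of the previous one joined by '-'.
One more doubling of ##-##-##-## gives the answer.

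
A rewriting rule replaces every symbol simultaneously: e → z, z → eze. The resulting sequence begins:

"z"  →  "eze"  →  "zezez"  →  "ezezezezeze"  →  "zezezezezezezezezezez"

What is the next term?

ezezezezezezezezezezezezezezezezezezezezeze

Replace each of the 21 characters of zezezezezezezezezezez in place — eze z eze z eze z eze z eze z eze z eze z eze z eze z eze z eze — and concatenate.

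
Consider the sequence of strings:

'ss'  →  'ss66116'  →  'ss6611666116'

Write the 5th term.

ss66116661166611666116

The strings grow by a fixed suffix 66116 each time.
From ss6611666116, 2 further steps: ss6611666116 → ss661166611666116 → (answer).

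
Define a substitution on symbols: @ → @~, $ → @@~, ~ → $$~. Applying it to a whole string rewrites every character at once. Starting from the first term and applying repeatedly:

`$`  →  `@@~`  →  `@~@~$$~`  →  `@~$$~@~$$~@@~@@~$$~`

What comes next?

@~$$~@@~@@~$$~@~$$~@@~@@~$$~@~@~$$~@~@~$$~@@~@@~$$~

Replace each of the 19 characters of @~$$~@~$$~@@~@@~$$~ in place — @~ $$~ @@~ @@~ $$~ @~ $$~ @@~ @@~ $$~ @~ @~ $$~ @~ @~ $$~ @@~ @@~ $$~ — and concatenate.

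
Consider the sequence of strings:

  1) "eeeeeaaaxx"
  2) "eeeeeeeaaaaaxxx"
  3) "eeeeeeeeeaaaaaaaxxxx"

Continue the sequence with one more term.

Reading off run lengths: e runs 5, 7, 9; a runs 3, 5, 7; x runs 2, 3, 4 — each is linear in n, where the shown terms are n = 2, 3, 4.
For the next term, n = 5, so the run lengths are 11, 9, 5.

eeeeeeeeeeeaaaaaaaaaxxxxx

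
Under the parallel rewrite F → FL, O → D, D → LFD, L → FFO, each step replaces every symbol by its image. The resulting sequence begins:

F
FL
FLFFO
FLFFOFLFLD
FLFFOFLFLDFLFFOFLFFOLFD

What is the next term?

φ(FLFFOFLFLDFLFFOFLFFOLFD) expands symbol-by-symbol to FL FFO FL FL D FL FFO FL FFO LFD FL FFO FL FL D FL FFO FL FL D FFO FL LFD; joining the 23 pieces gives the next term.

FLFFOFLFLDFLFFOFLFFOLFDFLFFOFLFLDFLFFOFLFLDFFOFLLFD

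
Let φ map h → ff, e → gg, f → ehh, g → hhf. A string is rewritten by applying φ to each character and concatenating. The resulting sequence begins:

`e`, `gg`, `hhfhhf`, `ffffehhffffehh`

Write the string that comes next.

Rewriting the 14 symbols of ffffehhffffehh one by one yields ehh ehh ehh ehh gg ff ff ehh ehh ehh ehh gg ff ff; concatenated:

ehhehhehhehhggffffehhehhehhehhggffff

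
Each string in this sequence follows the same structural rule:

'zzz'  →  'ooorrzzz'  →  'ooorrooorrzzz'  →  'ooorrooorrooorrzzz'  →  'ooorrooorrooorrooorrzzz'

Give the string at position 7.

ooorrooorrooorrooorrooorrooorrzzz

The strings grow by a fixed prefix ooorr each time.
From ooorrooorrooorrooorrzzz, 2 further steps: ooorrooorrooorrooorrzzz → ooorrooorrooorrooorrooorrzzz → (answer).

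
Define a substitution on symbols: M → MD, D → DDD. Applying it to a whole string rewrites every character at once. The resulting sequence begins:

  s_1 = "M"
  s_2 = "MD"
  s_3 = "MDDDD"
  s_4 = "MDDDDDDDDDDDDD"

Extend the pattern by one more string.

Applying the rule to each of the 14 symbols of MDDDDDDDDDDDDD gives the pieces MD DDD DDD DDD DDD DDD DDD DDD DDD DDD DDD DDD DDD DDD, which concatenate to the answer.

MDDDDDDDDDDDDDDDDDDDDDDDDDDDDDDDDDDDDDDDD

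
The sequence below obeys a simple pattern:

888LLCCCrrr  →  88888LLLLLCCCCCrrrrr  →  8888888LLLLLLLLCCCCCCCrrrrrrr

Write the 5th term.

Term n consists of 2n+1 8's, followed by 3n-1 L's, followed by 2n+1 C's, followed by 2n+1 r's (n = 1, 2, …).
For term 5, n = 5, so the run lengths are 11, 14, 11, 11.

88888888888LLLLLLLLLLLLLLCCCCCCCCCCCrrrrrrrrrrr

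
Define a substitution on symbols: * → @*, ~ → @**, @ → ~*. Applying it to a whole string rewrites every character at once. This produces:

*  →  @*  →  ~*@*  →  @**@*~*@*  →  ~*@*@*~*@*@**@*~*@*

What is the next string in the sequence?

Rewriting the 19 symbols of ~*@*@*~*@*@**@*~*@* one by one yields @** @* ~* @* ~* @* @** @* ~* @* ~* @* @* ~* @* @** @* ~* @*; concatenated:

@**@*~*@*~*@*@**@*~*@*~*@*@*~*@*@**@*~*@*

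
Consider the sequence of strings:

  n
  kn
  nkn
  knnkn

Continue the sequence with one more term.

nknknnkn

From term 3 onward, concatenate the second-to-last term with the last: n·kn = nkn, kn·nkn = knnkn, …
So term 5 is nkn·knnkn.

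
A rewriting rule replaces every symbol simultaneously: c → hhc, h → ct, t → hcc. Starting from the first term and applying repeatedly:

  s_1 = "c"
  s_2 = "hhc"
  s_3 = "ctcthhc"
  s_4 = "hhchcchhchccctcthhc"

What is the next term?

Rewriting the 19 symbols of hhchcchhchccctcthhc one by one yields ct ct hhc ct hhc hhc ct ct hhc ct hhc hhc hhc hcc hhc hcc ct ct hhc; concatenated:

ctcthhccthhchhcctcthhccthhchhchhchcchhchccctcthhc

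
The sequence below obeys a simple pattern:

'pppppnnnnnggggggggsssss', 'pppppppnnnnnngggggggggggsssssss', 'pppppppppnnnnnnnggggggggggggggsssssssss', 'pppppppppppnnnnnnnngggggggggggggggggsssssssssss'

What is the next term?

Reading off run lengths: p runs 5, 7, 9, 11; n runs 5, 6, 7, 8; g runs 8, 11, 14, 17; s runs 5, 7, 9, 11 — each is linear in n, where the shown terms are n = 3, 4, 5, 6.
Setting n = 7 gives 13, 9, 20, 13 characters in each block.

pppppppppppppnnnnnnnnnggggggggggggggggggggsssssssssssss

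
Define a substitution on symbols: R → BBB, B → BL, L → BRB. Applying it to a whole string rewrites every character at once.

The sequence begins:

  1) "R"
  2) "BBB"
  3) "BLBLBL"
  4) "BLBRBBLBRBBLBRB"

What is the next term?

Replace each of the 15 characters of BLBRBBLBRBBLBRB in place — BL BRB BL BBB BL BL BRB BL BBB BL BL BRB BL BBB BL — and concatenate.

BLBRBBLBBBBLBLBRBBLBBBBLBLBRBBLBBBBL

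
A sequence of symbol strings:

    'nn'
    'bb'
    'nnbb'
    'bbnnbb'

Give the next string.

nnbbbbnnbb

This is a Fibonacci-style word recurrence s(k) = s(k−2)·s(k−1): e.g. nn·bb = nnbb.
The next term joins nnbb and bbnnbb.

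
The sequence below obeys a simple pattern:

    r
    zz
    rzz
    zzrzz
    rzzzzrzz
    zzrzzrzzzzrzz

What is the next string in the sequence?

rzzzzrzzzzrzzrzzzzrzz

Each term (from the third on) is the two preceding terms concatenated in order: term 3 = r·zz = rzz.
So term 7 is rzzzzrzz·zzrzzrzzzzrzz.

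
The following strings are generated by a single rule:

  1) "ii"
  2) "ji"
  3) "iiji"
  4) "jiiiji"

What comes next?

Each term (from the third on) is the two preceding terms concatenated in order: term 3 = ii·ji = iiji.
The next term joins iiji and jiiiji.

iijijiiiji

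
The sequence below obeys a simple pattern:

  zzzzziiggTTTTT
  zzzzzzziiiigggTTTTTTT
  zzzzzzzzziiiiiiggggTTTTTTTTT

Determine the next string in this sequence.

zzzzzzzzzzziiiiiiiigggggTTTTTTTTTTT

Each string has the form z^{2n+3} i^{2n} g^{n+1} T^{2n+3} (n = 1, 2, …).
At n = 4 the blocks have lengths 11, 8, 5, 11.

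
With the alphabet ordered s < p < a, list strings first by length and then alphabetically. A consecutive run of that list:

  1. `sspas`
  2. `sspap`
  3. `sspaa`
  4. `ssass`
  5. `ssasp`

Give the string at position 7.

Continuing the enumeration 2 steps past ssasp: ssasp → ssasa → (answer).

ssaps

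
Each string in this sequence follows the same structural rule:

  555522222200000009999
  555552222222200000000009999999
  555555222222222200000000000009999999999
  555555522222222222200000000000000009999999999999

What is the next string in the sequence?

555555552222222222222200000000000000000009999999999999999

Reading off run lengths: 5 runs 4, 5, 6, 7; 2 runs 6, 8, 10, 12; 0 runs 7, 10, 13, 16; 9 runs 4, 7, 10, 13 — each is linear in n, where the shown terms are n = 2, 3, 4, 5.
Setting n = 6 gives 8, 14, 19, 16 characters in each block.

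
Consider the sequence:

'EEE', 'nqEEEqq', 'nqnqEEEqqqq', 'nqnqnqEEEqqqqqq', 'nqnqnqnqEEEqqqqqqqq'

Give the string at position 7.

nqnqnqnqnqnqEEEqqqqqqqqqqqq

s(k+1) = nq·s(k)·qq, so each term gains nq as a prefix and qq as a suffix.
From nqnqnqnqEEEqqqqqqqq, 2 further steps: nqnqnqnqEEEqqqqqqqq → nqnqnqnqnqEEEqqqqqqqqqq → (answer).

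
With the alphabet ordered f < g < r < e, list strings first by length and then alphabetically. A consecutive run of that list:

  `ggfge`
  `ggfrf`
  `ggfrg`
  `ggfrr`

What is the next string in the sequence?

ggfre

Find the rightmost character of ggfrr below e, bump it to the next letter, and reset everything to its right to f.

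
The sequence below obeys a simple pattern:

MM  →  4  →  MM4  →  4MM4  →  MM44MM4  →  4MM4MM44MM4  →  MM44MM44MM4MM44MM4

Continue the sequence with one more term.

From term 3 onward, concatenate the second-to-last term with the last: MM·4 = MM4, 4·MM4 = 4MM4, …
The next term joins 4MM4MM44MM4 and MM44MM44MM4MM44MM4.

4MM4MM44MM4MM44MM44MM4MM44MM4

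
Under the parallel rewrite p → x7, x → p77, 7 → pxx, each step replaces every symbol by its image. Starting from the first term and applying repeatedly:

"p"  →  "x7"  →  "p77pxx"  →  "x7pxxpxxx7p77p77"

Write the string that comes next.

Applying the rule to each of the 16 symbols of x7pxxpxxx7p77p77 gives the pieces p77 pxx x7 p77 p77 x7 p77 p77 p77 pxx x7 pxx pxx x7 pxx pxx, which concatenate to the answer.

p77pxxx7p77p77x7p77p77p77pxxx7pxxpxxx7pxxpxx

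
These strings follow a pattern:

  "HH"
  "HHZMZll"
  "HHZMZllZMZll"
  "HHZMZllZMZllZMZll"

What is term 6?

Each term is the previous one with ZMZll appended.
From HHZMZllZMZllZMZll, 2 further steps: HHZMZllZMZllZMZll → HHZMZllZMZllZMZllZMZll → (answer).

HHZMZllZMZllZMZllZMZllZMZll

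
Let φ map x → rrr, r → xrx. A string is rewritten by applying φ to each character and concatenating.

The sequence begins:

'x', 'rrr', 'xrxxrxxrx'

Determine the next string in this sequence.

rrrxrxrrrrrrxrxrrrrrrxrxrrr

Expanding xrxxrxxrx: x→rrr, r→xrx, x→rrr, x→rrr, r→xrx, x→rrr, x→rrr, r→xrx, x→rrr. Concatenated: rrr xrx rrr rrr xrx rrr rrr xrx rrr.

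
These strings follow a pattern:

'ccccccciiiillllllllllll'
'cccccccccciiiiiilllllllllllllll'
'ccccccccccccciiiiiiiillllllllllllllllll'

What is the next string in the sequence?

cccccccccccccccciiiiiiiiiilllllllllllllllllllll

Each string has the form c^{3n-2} i^{2n-2} l^{3n+3}, where the shown terms are n = 3, 4, 5.
At n = 6 the blocks have lengths 16, 10, 21.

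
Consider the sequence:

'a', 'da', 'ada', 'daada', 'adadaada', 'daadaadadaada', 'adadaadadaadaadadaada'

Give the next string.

Each term (from the third on) is the two preceding terms concatenated in order: term 3 = a·da = ada.
Continuing: daadaadadaada · adadaadadaadaadadaada gives term 8.

daadaadadaadaadadaadadaadaadadaada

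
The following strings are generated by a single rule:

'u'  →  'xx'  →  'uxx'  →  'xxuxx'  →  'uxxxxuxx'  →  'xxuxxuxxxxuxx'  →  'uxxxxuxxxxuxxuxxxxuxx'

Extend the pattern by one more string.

xxuxxuxxxxuxxuxxxxuxxxxuxxuxxxxuxx

This is a Fibonacci-style word recurrence s(k) = s(k−2)·s(k−1): e.g. u·xx = uxx.
Continuing: xxuxxuxxxxuxx · uxxxxuxxxxuxxuxxxxuxx gives term 8.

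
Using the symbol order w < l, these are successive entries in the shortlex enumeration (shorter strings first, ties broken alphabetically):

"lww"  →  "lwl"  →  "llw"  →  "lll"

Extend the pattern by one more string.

lll is the last string of length 3, so the next is the first of length 4: w repeated 4 times.

wwww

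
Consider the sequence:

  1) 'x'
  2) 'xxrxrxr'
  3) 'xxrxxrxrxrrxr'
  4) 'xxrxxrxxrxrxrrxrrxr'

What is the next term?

Every step adds xxr to the front and rxr to the end of the previous string.
One more step from xxrxxrxxrxrxrrxrrxr gives the answer.

xxrxxrxxrxxrxrxrrxrrxrrxr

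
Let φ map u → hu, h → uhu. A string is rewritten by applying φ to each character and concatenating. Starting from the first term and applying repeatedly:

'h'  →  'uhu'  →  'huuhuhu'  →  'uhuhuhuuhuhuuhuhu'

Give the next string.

huuhuhuuhuhuuhuhuhuuhuhuuhuhuhuuhuhuuhuhu

φ(uhuhuhuuhuhuuhuhu) expands symbol-by-symbol to hu uhu hu uhu hu uhu hu hu uhu hu uhu hu hu uhu hu uhu hu; joining the 17 pieces gives the next term.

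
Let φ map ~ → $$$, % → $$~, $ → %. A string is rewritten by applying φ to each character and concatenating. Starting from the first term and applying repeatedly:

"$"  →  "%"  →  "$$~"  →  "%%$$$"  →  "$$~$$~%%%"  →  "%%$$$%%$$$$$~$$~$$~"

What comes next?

φ(%%$$$%%$$$$$~$$~$$~) expands symbol-by-symbol to $$~ $$~ % % % $$~ $$~ % % % % % $$$ % % $$$ % % $$$; joining the 19 pieces gives the next term.

$$~$$~%%%$$~$$~%%%%%$$$%%$$$%%$$$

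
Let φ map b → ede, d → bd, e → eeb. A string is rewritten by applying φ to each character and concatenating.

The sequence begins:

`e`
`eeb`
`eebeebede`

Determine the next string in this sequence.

Apply φ to eebeebede symbol by symbol: e→eeb, e→eeb, b→ede, e→eeb, e→eeb, b→ede, e→eeb, d→bd, e→eeb; joined: eeb eeb ede eeb eeb ede eeb bd eeb.

eebeebedeeebeebedeeebbdeeb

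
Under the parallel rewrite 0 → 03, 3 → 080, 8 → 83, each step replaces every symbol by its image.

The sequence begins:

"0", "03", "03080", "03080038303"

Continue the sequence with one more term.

03080038303030808308003080

Apply φ to 03080038303 symbol by symbol: 0→03, 3→080, 0→03, 8→83, 0→03, 0→03, 3→080, 8→83, 3→080, 0→03, 3→080; joined: 03 080 03 83 03 03 080 83 080 03 080.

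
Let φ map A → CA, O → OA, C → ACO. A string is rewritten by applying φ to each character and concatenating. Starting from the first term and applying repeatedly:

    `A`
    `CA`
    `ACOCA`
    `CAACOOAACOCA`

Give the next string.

ACOCACAACOOAOACACAACOOAACOCA

Apply φ to CAACOOAACOCA symbol by symbol: C→ACO, A→CA, A→CA, C→ACO, O→OA, O→OA, A→CA, A→CA, C→ACO, O→OA, C→ACO, A→CA; joined: ACO CA CA ACO OA OA CA CA ACO OA ACO CA.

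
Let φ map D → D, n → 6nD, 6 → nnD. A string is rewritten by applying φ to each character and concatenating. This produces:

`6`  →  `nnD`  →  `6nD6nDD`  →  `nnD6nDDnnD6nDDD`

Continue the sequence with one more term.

Rewriting the 15 symbols of nnD6nDDnnD6nDDD one by one yields 6nD 6nD D nnD 6nD D D 6nD 6nD D nnD 6nD D D D; concatenated:

6nD6nDDnnD6nDDD6nD6nDDnnD6nDDDD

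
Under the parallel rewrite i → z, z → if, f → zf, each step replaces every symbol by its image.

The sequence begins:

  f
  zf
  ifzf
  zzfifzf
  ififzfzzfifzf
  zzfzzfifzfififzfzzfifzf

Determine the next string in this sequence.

Applying the rule to each of the 23 symbols of zzfzzfifzfififzfzzfifzf gives the pieces if if zf if if zf z zf if zf z zf z zf if zf if if zf z zf if zf, which concatenate to the answer.

ififzfififzfzzfifzfzzfzzfifzfififzfzzfifzf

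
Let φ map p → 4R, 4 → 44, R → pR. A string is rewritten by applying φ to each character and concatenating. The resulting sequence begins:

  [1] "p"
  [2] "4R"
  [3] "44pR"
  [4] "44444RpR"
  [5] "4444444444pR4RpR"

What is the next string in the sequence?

Replace each of the 16 characters of 4444444444pR4RpR in place — 44 44 44 44 44 44 44 44 44 44 4R pR 44 pR 4R pR — and concatenate.

444444444444444444444RpR44pR4RpR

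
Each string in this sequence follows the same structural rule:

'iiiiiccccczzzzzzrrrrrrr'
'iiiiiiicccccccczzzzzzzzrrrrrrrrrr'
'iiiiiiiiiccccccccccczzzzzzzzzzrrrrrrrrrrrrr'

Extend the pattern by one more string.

Each string has the form i^{2n+1} c^{3n-1} z^{2n+2} r^{3n+1}, where the shown terms are n = 2, 3, 4.
Setting n = 5 gives 11, 14, 12, 16 characters in each block.

iiiiiiiiiiicccccccccccccczzzzzzzzzzzzrrrrrrrrrrrrrrrr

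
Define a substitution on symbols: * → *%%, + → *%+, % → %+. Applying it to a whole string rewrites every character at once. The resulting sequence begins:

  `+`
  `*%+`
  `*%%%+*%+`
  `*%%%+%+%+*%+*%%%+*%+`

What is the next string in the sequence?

*%%%+%+%+*%+%+*%+%+*%+*%%%+*%+*%%%+%+%+*%+*%%%+*%+

Applying the rule to each of the 20 symbols of *%%%+%+%+*%+*%%%+*%+ gives the pieces *%% %+ %+ %+ *%+ %+ *%+ %+ *%+ *%% %+ *%+ *%% %+ %+ %+ *%+ *%% %+ *%+, which concatenate to the answer.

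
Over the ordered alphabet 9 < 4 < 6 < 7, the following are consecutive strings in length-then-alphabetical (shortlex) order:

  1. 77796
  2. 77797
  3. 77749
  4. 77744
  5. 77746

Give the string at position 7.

77769

Advancing 2 positions from 77746 through 77746 → 77747 reaches term 7.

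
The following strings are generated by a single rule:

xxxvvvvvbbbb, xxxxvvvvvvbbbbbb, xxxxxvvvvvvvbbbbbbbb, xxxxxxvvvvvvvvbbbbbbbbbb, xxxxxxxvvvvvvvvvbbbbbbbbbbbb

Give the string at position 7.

Each string has the form x^{n+1} v^{n+3} b^{2n}, where the shown terms are n = 2, 3, 4, 5, 6.
Setting n = 8 gives 9, 11, 16 characters in each block.

xxxxxxxxxvvvvvvvvvvvbbbbbbbbbbbbbbbb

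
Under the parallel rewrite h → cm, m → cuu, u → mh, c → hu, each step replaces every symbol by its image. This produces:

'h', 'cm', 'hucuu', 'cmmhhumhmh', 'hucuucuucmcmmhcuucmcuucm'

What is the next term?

Rewriting the 24 symbols of hucuucuucmcmmhcuucmcuucm one by one yields cm mh hu mh mh hu mh mh hu cuu hu cuu cuu cm hu mh mh hu cuu hu mh mh hu cuu; concatenated:

cmmhhumhmhhumhmhhucuuhucuucuucmhumhmhhucuuhumhmhhucuu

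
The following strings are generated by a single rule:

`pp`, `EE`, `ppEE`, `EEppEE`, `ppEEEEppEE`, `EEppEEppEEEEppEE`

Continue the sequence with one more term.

ppEEEEppEEEEppEEppEEEEppEE

From term 3 onward, concatenate the second-to-last term with the last: pp·EE = ppEE, EE·ppEE = EEppEE, …
Continuing: ppEEEEppEE · EEppEEppEEEEppEE gives term 7.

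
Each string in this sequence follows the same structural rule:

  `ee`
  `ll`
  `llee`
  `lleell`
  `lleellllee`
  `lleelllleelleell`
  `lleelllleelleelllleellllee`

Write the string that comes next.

From term 3 onward, concatenate the last term with the second-to-last: ll·ee = llee, llee·ll = lleell, …
So term 8 is lleelllleelleelllleellllee·lleelllleelleell.

lleelllleelleelllleelllleelleelllleelleell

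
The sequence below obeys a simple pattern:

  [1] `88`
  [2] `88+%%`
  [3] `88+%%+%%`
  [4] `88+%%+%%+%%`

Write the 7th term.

The strings grow by a fixed suffix +%% each time.
From 88+%%+%%+%%, 3 further steps: 88+%%+%%+%% → 88+%%+%%+%%+%% → 88+%%+%%+%%+%%+%% → (answer).

88+%%+%%+%%+%%+%%+%%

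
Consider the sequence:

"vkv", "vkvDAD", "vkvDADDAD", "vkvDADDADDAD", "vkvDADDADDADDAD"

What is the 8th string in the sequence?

vkvDADDADDADDADDADDADDAD

Each term is the previous one with DAD appended.
From vkvDADDADDADDAD, 3 further steps: vkvDADDADDADDAD → vkvDADDADDADDADDAD → vkvDADDADDADDADDADDAD → (answer).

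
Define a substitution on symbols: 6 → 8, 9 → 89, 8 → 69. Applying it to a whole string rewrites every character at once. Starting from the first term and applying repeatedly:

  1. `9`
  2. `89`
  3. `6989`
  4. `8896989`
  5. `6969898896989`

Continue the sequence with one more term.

88988969896969898896989

φ(6969898896989) expands symbol-by-symbol to 8 89 8 89 69 89 69 69 89 8 89 69 89; joining the 13 pieces gives the next term.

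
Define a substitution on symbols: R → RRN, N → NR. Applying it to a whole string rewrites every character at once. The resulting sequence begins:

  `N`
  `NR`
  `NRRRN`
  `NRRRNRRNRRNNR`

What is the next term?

Rewriting the 13 symbols of NRRRNRRNRRNNR one by one yields NR RRN RRN RRN NR RRN RRN NR RRN RRN NR NR RRN; concatenated:

NRRRNRRNRRNNRRRNRRNNRRRNRRNNRNRRRN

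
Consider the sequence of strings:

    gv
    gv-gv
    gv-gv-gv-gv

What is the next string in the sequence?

Each string is two copies of the previous one joined by '-'.
Doubling gv-gv-gv-gv with '-' between the halves:

gv-gv-gv-gv-gv-gv-gv-gv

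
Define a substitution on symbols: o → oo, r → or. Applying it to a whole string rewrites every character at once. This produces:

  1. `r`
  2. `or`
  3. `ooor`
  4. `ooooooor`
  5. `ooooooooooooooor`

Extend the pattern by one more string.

ooooooooooooooooooooooooooooooor

φ(ooooooooooooooor) expands symbol-by-symbol to oo oo oo oo oo oo oo oo oo oo oo oo oo oo oo or; joining the 16 pieces gives the next term.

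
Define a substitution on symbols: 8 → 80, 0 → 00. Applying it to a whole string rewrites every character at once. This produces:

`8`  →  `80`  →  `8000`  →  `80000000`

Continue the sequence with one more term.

8000000000000000

Apply φ to 80000000 symbol by symbol: 8→80, 0→00, 0→00, 0→00, 0→00, 0→00, 0→00, 0→00; joined: 80 00 00 00 00 00 00 00.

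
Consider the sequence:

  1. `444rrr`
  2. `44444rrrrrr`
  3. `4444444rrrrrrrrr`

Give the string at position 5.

Each string has the form 4^{2n+1} r^{3n} (n = 1, 2, …).
For term 5, n = 5, so the run lengths are 11, 15.

44444444444rrrrrrrrrrrrrrr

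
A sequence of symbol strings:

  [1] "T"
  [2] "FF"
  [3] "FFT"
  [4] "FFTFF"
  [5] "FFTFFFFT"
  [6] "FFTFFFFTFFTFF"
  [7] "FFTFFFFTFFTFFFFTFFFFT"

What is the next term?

Each term (from the third on) is the previous term followed by the one before it: term 3 = FF·T = FFT.
So term 8 is FFTFFFFTFFTFFFFTFFFFT·FFTFFFFTFFTFF.

FFTFFFFTFFTFFFFTFFFFTFFTFFFFTFFTFF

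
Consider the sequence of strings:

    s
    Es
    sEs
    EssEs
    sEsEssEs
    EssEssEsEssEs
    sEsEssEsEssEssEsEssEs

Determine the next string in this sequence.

EssEssEsEssEssEsEssEsEssEssEsEssEs

From term 3 onward, concatenate the second-to-last term with the last: s·Es = sEs, Es·sEs = EssEs, …
Continuing: EssEssEsEssEs · sEsEssEsEssEssEsEssEs gives term 8.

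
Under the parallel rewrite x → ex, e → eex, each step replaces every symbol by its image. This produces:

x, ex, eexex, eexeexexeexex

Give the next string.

Rewriting the 13 symbols of eexeexexeexex one by one yields eex eex ex eex eex ex eex ex eex eex ex eex ex; concatenated:

eexeexexeexeexexeexexeexeexexeexex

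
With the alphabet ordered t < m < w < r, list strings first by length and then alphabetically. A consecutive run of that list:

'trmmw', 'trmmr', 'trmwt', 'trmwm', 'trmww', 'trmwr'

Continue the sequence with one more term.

trmrt

Find the rightmost character of trmwr below r, bump it to the next letter, and reset everything to its right to t.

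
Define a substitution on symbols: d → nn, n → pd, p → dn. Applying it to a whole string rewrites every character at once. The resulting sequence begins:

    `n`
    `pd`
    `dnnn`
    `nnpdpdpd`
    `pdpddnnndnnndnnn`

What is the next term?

dnnndnnnnnpdpdpdnnpdpdpdnnpdpdpd

Replace each of the 16 characters of pdpddnnndnnndnnn in place — dn nn dn nn nn pd pd pd nn pd pd pd nn pd pd pd — and concatenate.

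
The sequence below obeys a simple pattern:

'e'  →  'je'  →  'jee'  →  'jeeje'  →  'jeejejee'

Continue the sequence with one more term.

jeejejeejeeje

Each term (from the third on) is the previous term followed by the one before it: term 3 = je·e = jee.
The next term joins jeejejee and jeeje.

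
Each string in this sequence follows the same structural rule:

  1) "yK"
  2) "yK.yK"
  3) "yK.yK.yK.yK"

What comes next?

Every step duplicates the string with '.' between the halves.
One more doubling of yK.yK.yK.yK gives the answer.

yK.yK.yK.yK.yK.yK.yK.yK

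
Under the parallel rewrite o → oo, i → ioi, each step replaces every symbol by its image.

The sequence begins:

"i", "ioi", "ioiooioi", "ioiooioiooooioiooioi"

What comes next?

φ(ioiooioiooooioiooioi) expands symbol-by-symbol to ioi oo ioi oo oo ioi oo ioi oo oo oo oo ioi oo ioi oo oo ioi oo ioi; joining the 20 pieces gives the next term.

ioiooioiooooioiooioiooooooooioiooioiooooioiooioi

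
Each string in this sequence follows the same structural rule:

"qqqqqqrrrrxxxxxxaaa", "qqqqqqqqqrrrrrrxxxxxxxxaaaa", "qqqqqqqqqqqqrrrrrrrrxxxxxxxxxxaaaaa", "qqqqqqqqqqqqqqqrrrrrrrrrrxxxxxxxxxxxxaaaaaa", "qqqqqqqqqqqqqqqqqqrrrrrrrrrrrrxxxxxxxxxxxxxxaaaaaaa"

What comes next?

The n-th term is 3n q's then 2n r's then 2n+2 x's then n+1 a's, where the shown terms are n = 2, 3, 4, 5, 6.
Setting n = 7 gives 21, 14, 16, 8 characters in each block.

qqqqqqqqqqqqqqqqqqqqqrrrrrrrrrrrrrrxxxxxxxxxxxxxxxxaaaaaaaa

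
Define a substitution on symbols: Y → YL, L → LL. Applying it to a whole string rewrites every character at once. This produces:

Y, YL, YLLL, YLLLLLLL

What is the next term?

YLLLLLLLLLLLLLLL

Expanding YLLLLLLL: Y→YL, L→LL, L→LL, L→LL, L→LL, L→LL, L→LL, L→LL. Concatenated: YL LL LL LL LL LL LL LL.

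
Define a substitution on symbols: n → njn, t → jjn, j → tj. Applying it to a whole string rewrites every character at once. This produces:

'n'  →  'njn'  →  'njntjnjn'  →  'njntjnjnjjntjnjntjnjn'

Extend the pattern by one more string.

njntjnjnjjntjnjntjnjntjtjnjnjjntjnjntjnjnjjntjnjntjnjn

φ(njntjnjnjjntjnjntjnjn) expands symbol-by-symbol to njn tj njn jjn tj njn tj njn tj tj njn jjn tj njn tj njn jjn tj njn tj njn; joining the 21 pieces gives the next term.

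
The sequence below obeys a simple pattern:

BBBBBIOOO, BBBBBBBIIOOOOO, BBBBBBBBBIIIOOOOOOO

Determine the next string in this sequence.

BBBBBBBBBBBIIIIOOOOOOOOO

Each string has the form B^{2n+1} I^{n-1} O^{2n-1}, where the shown terms are n = 2, 3, 4.
Setting n = 5 gives 11, 4, 9 characters in each block.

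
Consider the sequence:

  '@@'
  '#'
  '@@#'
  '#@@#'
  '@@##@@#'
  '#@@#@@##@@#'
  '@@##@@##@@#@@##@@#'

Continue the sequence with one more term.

#@@#@@##@@#@@##@@##@@#@@##@@#

From term 3 onward, concatenate the second-to-last term with the last: @@·# = @@#, #·@@# = #@@#, …
Continuing: #@@#@@##@@# · @@##@@##@@#@@##@@# gives term 8.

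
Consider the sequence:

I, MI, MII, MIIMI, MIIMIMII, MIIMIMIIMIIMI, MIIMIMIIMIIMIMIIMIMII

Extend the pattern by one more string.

MIIMIMIIMIIMIMIIMIMIIMIIMIMIIMIIMI

From term 3 onward, concatenate the last term with the second-to-last: MI·I = MII, MII·MI = MIIMI, …
So term 8 is MIIMIMIIMIIMIMIIMIMII·MIIMIMIIMIIMI.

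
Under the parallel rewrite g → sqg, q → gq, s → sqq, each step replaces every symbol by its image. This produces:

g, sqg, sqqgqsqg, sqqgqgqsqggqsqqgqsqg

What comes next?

Rewriting the 20 symbols of sqqgqgqsqggqsqqgqsqg one by one yields sqq gq gq sqg gq sqg gq sqq gq sqg sqg gq sqq gq gq sqg gq sqq gq sqg; concatenated:

sqqgqgqsqggqsqggqsqqgqsqgsqggqsqqgqgqsqggqsqqgqsqg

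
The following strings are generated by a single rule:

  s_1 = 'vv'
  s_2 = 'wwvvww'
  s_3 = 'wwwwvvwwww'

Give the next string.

wwwwwwvvwwwwww

Every step adds ww to the front and ww to the end of the previous string.
So the next term is ww·wwwwvvwwww·ww.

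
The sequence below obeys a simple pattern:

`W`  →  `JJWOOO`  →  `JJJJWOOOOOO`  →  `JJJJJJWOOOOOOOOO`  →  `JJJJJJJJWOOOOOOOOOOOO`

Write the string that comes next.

Every step adds JJ to the front and OOO to the end of the previous string.
So the next term is JJ·JJJJJJJJWOOOOOOOOOOOO·OOO.

JJJJJJJJJJWOOOOOOOOOOOOOOO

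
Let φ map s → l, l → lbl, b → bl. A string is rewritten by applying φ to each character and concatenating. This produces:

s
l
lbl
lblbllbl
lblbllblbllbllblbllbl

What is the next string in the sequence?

Rewriting the 21 symbols of lblbllblbllbllblbllbl one by one yields lbl bl lbl bl lbl lbl bl lbl bl lbl lbl bl lbl lbl bl lbl bl lbl lbl bl lbl; concatenated:

lblbllblbllbllblbllblbllbllblbllbllblbllblbllbllblbllbl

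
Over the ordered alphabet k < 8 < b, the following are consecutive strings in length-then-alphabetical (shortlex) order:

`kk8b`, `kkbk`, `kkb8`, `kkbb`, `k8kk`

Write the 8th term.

Continuing the enumeration 3 steps past k8kk: k8kk → k8k8 → k8kb → (answer).

k88k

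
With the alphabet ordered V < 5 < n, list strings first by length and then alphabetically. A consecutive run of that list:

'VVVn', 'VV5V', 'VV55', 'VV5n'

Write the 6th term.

Continuing the enumeration 2 steps past VV5n: VV5n → VVnV → (answer).

VVn5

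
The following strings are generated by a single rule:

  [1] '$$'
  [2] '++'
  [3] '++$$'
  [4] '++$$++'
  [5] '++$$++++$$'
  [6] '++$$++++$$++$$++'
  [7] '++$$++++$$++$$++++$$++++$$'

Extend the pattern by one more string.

Each term (from the third on) is the previous term followed by the one before it: term 3 = ++·$$ = ++$$.
The next term joins ++$$++++$$++$$++++$$++++$$ and ++$$++++$$++$$++.

++$$++++$$++$$++++$$++++$$++$$++++$$++$$++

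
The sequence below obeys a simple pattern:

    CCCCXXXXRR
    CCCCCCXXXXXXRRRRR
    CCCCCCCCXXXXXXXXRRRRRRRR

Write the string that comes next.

CCCCCCCCCCXXXXXXXXXXRRRRRRRRRRR

The n-th term is 2n+2 C's then 2n+2 X's then 3n-1 R's (n = 1, 2, …).
For the next term, n = 4, so the run lengths are 10, 10, 11.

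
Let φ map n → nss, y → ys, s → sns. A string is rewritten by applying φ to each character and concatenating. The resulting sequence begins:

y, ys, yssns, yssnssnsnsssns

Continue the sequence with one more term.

yssnssnsnsssnssnsnsssnsnsssnssnssnsnsssns

Replace each of the 14 characters of yssnssnsnsssns in place — ys sns sns nss sns sns nss sns nss sns sns sns nss sns — and concatenate.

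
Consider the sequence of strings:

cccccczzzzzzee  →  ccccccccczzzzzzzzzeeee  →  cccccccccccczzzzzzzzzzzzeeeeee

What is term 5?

cccccccccccccccccczzzzzzzzzzzzzzzzzzeeeeeeeeee

Each string has the form c^{3n} z^{3n} e^{2n-2}, where the shown terms are n = 2, 3, 4.
For term 5, n = 6, so the run lengths are 18, 18, 10.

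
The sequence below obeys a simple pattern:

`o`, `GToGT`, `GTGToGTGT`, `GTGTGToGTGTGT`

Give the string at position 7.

GTGTGTGTGTGToGTGTGTGTGTGT

Every step adds GT to the front and GT to the end of the previous string.
From GTGTGToGTGTGT, 3 further steps: GTGTGToGTGTGT → GTGTGTGToGTGTGTGT → GTGTGTGTGToGTGTGTGTGT → (answer).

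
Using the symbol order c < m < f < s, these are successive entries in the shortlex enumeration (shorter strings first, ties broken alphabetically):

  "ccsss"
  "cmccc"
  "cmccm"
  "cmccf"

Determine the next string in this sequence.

cmccs

The successor of cmccf increments the rightmost position that isn't already s and resets every position after it to c.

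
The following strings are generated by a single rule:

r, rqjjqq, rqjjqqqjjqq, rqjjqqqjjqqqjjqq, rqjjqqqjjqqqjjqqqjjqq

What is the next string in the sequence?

Each term is the previous one with qjjqq appended.
One more step from rqjjqqqjjqqqjjqqqjjqq gives the answer.

rqjjqqqjjqqqjjqqqjjqqqjjqq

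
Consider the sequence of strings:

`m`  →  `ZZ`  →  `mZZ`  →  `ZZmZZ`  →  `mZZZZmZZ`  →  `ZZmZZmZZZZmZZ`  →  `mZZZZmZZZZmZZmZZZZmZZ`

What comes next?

ZZmZZmZZZZmZZmZZZZmZZZZmZZmZZZZmZZ

From term 3 onward, concatenate the second-to-last term with the last: m·ZZ = mZZ, ZZ·mZZ = ZZmZZ, …
Continuing: ZZmZZmZZZZmZZ · mZZZZmZZZZmZZmZZZZmZZ gives term 8.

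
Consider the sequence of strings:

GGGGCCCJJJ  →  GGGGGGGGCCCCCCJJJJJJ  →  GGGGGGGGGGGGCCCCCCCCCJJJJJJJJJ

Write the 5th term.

GGGGGGGGGGGGGGGGGGGGCCCCCCCCCCCCCCCJJJJJJJJJJJJJJJ

The n-th term is 4n G's then 3n C's then 3n J's (n = 1, 2, …).
For term 5, n = 5, so the run lengths are 20, 15, 15.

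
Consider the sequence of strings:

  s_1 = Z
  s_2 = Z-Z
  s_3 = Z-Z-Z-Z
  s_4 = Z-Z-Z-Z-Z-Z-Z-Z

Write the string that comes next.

Z-Z-Z-Z-Z-Z-Z-Z-Z-Z-Z-Z-Z-Z-Z-Z

s(k+1) = s(k)·-·s(k) — each term doubles the last with '-' between the halves.
One more doubling of Z-Z-Z-Z-Z-Z-Z-Z gives the answer.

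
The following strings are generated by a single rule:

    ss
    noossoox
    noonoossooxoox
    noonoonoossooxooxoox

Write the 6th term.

s(k+1) = noo·s(k)·oox, so each term gains noo as a prefix and oox as a suffix.
From noonoonoossooxooxoox, 2 further steps: noonoonoossooxooxoox → noonoonoonoossooxooxooxoox → (answer).

noonoonoonoonoossooxooxooxooxoox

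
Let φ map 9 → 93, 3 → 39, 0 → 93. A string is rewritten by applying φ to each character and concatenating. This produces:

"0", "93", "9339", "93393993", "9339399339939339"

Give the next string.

93393993399393393993933993393993

Applying the rule to each of the 16 symbols of 9339399339939339 gives the pieces 93 39 39 93 39 93 93 39 39 93 93 39 93 39 39 93, which concatenate to the answer.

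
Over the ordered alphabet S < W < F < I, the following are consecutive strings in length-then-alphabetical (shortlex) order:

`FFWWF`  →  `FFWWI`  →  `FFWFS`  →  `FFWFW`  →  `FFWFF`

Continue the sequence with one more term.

FFWFI

Find the rightmost character of FFWFF below I, bump it to the next letter, and reset everything to its right to S.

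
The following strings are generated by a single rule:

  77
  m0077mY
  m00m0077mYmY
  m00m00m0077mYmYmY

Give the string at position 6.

m00m00m00m00m0077mYmYmYmYmY

Each term wraps the previous one in m00 on the left and mY on the right.
From m00m00m0077mYmYmY, 2 further steps: m00m00m0077mYmYmY → m00m00m00m0077mYmYmYmY → (answer).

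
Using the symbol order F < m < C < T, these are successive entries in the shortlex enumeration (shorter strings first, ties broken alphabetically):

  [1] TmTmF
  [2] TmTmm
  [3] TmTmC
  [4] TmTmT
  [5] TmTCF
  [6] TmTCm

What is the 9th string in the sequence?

TmTTF

Stepping forward 3 times from TmTCm: TmTCm → TmTCC → TmTCT, then the target.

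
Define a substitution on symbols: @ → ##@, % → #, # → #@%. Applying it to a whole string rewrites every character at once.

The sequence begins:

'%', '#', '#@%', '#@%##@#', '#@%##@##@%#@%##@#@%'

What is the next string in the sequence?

#@%##@##@%#@%##@#@%#@%##@##@%##@##@%#@%##@#@%##@#

φ(#@%##@##@%#@%##@#@%) expands symbol-by-symbol to #@% ##@ # #@% #@% ##@ #@% #@% ##@ # #@% ##@ # #@% #@% ##@ #@% ##@ #; joining the 19 pieces gives the next term.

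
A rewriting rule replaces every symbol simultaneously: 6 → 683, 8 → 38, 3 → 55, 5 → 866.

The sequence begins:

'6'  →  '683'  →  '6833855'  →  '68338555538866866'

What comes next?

6833855553886686686686655383868368338683683

φ(68338555538866866) expands symbol-by-symbol to 683 38 55 55 38 866 866 866 866 55 38 38 683 683 38 683 683; joining the 17 pieces gives the next term.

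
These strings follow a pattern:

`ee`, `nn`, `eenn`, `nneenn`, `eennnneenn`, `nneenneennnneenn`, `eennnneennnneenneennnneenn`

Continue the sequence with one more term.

Each term (from the third on) is the two preceding terms concatenated in order: term 3 = ee·nn = eenn.
The next term joins nneenneennnneenn and eennnneennnneenneennnneenn.

nneenneennnneenneennnneennnneenneennnneenn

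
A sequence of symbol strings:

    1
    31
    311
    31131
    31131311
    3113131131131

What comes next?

311313113113131131311

This is a Fibonacci-style word recurrence s(k) = s(k−1)·s(k−2): e.g. 31·1 = 311.
So term 7 is 3113131131131·31131311.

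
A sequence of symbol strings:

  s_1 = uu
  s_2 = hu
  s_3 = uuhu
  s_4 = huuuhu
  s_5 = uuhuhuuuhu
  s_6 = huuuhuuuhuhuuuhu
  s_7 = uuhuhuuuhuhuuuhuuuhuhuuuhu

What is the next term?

Each term (from the third on) is the two preceding terms concatenated in order: term 3 = uu·hu = uuhu.
The next term joins huuuhuuuhuhuuuhu and uuhuhuuuhuhuuuhuuuhuhuuuhu.

huuuhuuuhuhuuuhuuuhuhuuuhuhuuuhuuuhuhuuuhu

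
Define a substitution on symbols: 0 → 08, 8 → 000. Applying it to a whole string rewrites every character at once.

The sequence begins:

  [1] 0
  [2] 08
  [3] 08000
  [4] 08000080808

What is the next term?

Expanding 08000080808: 0→08, 8→000, 0→08, 0→08, 0→08, 0→08, 8→000, 0→08, 8→000, 0→08, 8→000. Concatenated: 08 000 08 08 08 08 000 08 000 08 000.

08000080808080000800008000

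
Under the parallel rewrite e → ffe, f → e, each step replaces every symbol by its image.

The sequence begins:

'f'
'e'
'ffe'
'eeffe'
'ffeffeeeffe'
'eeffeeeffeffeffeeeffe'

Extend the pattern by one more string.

ffeffeeeffeffeffeeeffeeeffeeeffeffeffeeeffe

Applying the rule to each of the 21 symbols of eeffeeeffeffeffeeeffe gives the pieces ffe ffe e e ffe ffe ffe e e ffe e e ffe e e ffe ffe ffe e e ffe, which concatenate to the answer.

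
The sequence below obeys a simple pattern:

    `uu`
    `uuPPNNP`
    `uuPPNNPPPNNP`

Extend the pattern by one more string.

uuPPNNPPPNNPPPNNP

The strings grow by a fixed suffix PPNNP each time.
One more step from uuPPNNPPPNNP gives the answer.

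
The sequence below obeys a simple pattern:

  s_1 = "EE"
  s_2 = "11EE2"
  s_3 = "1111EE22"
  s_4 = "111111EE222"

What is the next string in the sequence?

s(k+1) = 11·s(k)·2, so each term gains 11 as a prefix and 2 as a suffix.
So the next term is 11·111111EE222·2.

11111111EE2222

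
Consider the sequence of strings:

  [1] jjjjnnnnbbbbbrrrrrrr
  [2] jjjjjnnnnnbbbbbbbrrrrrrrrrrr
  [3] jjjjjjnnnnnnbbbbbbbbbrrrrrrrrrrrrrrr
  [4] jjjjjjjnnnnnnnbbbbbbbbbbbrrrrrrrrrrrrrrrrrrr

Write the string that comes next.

jjjjjjjjnnnnnnnnbbbbbbbbbbbbbrrrrrrrrrrrrrrrrrrrrrrr

Reading off run lengths: j runs 4, 5, 6, 7; n runs 4, 5, 6, 7; b runs 5, 7, 9, 11; r runs 7, 11, 15, 19 — each is linear in n (n = 1, 2, …).
Setting n = 5 gives 8, 8, 13, 23 characters in each block.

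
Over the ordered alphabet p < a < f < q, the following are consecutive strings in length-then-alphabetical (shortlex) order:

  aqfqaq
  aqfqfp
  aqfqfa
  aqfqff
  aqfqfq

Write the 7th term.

Continuing the enumeration 2 steps past aqfqfq: aqfqfq → aqfqqp → (answer).

aqfqqa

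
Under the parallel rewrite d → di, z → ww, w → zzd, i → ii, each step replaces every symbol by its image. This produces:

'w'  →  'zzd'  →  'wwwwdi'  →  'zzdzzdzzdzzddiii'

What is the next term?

wwwwdiwwwwdiwwwwdiwwwwdidiiiiiii

Applying the rule to each of the 16 symbols of zzdzzdzzdzzddiii gives the pieces ww ww di ww ww di ww ww di ww ww di di ii ii ii, which concatenate to the answer.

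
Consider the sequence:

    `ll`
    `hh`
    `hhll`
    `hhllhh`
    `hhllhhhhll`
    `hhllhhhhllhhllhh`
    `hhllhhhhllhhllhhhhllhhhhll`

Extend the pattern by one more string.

Each term (from the third on) is the previous term followed by the one before it: term 3 = hh·ll = hhll.
Continuing: hhllhhhhllhhllhhhhllhhhhll · hhllhhhhllhhllhh gives term 8.

hhllhhhhllhhllhhhhllhhhhllhhllhhhhllhhllhh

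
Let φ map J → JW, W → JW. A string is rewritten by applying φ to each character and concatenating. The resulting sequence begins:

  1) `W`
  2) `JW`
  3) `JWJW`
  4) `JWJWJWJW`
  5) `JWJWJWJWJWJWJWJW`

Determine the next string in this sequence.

Applying the rule to each of the 16 symbols of JWJWJWJWJWJWJWJW gives the pieces JW JW JW JW JW JW JW JW JW JW JW JW JW JW JW JW, which concatenate to the answer.

JWJWJWJWJWJWJWJWJWJWJWJWJWJWJWJW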